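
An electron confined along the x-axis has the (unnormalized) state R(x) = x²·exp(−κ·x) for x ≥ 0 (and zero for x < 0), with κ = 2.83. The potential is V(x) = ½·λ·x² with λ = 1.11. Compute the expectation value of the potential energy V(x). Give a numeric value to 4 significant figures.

0.5197

⟨V⟩ = ∫ V(x)·|R|² dx / ∫|R|² dx.
Every integrand reduces to terms xʲ·e^(−2κx) on [0, ∞); use ∫₀^∞ xʲ·e^(−2κx) dx = j!/(2κ)^(j+1).
State is unnormalized: ∫|R|² dx = 0.0041317, and ∫R*·V(x)·R dx = 0.0021474, so ⟨V⟩ = 0.0021474 / 0.0041317.
⟨V⟩ = 0.51973.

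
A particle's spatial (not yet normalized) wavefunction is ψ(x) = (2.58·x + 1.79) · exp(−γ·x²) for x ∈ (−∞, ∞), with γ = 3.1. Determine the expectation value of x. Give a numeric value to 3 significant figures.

0.199

⟨x⟩ = ∫ x·|ψ|² dx / ∫|ψ|² dx (integrals over the domain).
Expand each integrand as polynomial × e^(−2γx²) and use ∫x^(2j)·e^(−2γx²) dx = (2j−1)!!/(4γ)^j · √(π/(2γ)), odd powers → 0; here √(π/(2γ)) = 0.71183.
State is unnormalized: ∫|ψ|² dx = 2.6629, and ∫ψ*·x·ψ dx = 0.53022, so ⟨x⟩ = 0.53022 / 2.6629.
⟨x⟩ = 0.19912.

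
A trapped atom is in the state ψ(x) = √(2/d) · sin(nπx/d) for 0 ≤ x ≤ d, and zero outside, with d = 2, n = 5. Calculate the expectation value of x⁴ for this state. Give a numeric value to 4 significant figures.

⟨x⁴⟩ = ∫ x⁴·|ψ|² dx (integrals over the domain).
With sin²θ = (1 − cos2θ)/2 on 0 ≤ x ≤ d: ∫sin²(nπx/d) dx = d/2, ∫x·sin²(nπx/d) dx = d²/4, ∫x²·sin²(nπx/d) dx = d³·(1/6 − 1/(4n²π²)); higher powers xᵏ the same way, integrating xᵏ·cos(2nπx/d) by parts.
⟨x⁴⟩ = 3.1355.

3.136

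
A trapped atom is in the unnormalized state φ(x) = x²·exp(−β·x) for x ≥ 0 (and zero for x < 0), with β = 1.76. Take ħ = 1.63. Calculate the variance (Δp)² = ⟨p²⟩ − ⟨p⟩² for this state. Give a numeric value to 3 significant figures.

Compute ⟨p⟩ and ⟨p²⟩ separately; (Δp)² = ⟨p²⟩ − ⟨p⟩².
Differentiate x²·exp(−β·x) with the product rule; every integrand then reduces to terms xʲ·e^(−2βx) on [0, ∞), with ∫₀^∞ xʲ·e^(−2βx) dx = j!/(2β)^(j+1).
Normalization: ∫|φ|² dx = 0.044412.
⟨p⟩ = 0.0000 and ⟨p²⟩ = 2.7433.
(Δp)² = 2.7433 − (0.0000)² = 2.7433.

2.74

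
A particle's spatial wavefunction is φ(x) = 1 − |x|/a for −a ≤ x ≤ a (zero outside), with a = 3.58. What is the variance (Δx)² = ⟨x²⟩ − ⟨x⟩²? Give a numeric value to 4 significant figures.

1.282

Compute ⟨x⟩ and ⟨x²⟩ separately, then (Δx)² = ⟨x²⟩ − ⟨x⟩².
φ is even, so ∫ over [−a, a] = 2∫₀ᵃ with φ = 1 − x/a there: ∫₀ᵃ (1 − x/a)² dx = a/3, ∫₀ᵃ x²(1 − x/a)² dx = a³/30, ∫₀ᵃ x⁴(1 − x/a)² dx = a⁵/105.
Normalization: ∫|φ|² dx = 2.3867.
⟨x⟩ = 0.0000 and ⟨x²⟩ = 1.2816.
(Δx)² = 1.2816 − (0.0000)² = 1.2816.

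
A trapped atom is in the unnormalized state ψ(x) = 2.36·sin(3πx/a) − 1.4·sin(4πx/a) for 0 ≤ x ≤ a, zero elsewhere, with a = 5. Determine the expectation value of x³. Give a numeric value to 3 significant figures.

49.5

⟨x³⟩ = ∫ x³·|ψ|² dx / ∫|ψ|² dx (integrals over the domain).
On 0 ≤ x ≤ a (j ≠ l): ∫sin²(jπx/a) dx = a/2, ∫sin(jπx/a)·sin(lπx/a) dx = 0; diagonal moments ∫x·sin²(jπx/a) dx = a²/4, ∫x²·sin²(jπx/a) dx = a³·(1/6 − 1/(4j²π²)); cross terms ∫x·sin(jπx/a)·sin(lπx/a) dx = 0 for j + l even and −4jla²/(π²(j² − l²)²) for j + l odd, ∫x²·sin(jπx/a)·sin(lπx/a) dx = (−1)^(j+l)·4jla³/(π²(j² − l²)²); higher powers the same way via product-to-sum and parts.
State is unnormalized: ∫|ψ|² dx = 18.824, and ∫ψ*·x³·ψ dx = 931.23, so ⟨x³⟩ = 931.23 / 18.824.
⟨x³⟩ = 49.471.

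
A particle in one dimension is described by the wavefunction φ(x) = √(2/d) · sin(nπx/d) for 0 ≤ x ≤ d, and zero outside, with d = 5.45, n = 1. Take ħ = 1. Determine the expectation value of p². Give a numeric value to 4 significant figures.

p² φ = −ħ² d²φ/dx²; ⟨p²⟩ = −ħ² ∫ φ*·φ'' dx.
d/dx sin(nπx/d) = (nπ/d)·cos(nπx/d) and d²/dx² sin(nπx/d) = −(nπ/d)²·sin(nπx/d); on 0 ≤ x ≤ d, ∫sin²(nπx/d) dx = d/2 and ∫sin(nπx/d)·cos(nπx/d) dx = 0.
⟨p²⟩ = 0.33228.

0.3323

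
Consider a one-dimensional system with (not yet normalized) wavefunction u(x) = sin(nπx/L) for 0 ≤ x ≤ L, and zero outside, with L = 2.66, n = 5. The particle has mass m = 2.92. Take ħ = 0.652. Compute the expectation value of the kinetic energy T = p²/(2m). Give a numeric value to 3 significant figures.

2.54

T = −(ħ²/2m) d²/dx², so ⟨T⟩ = −(ħ²/2m) ∫ u*·u'' dx / ∫|u|² dx; with m = 2.92.
d/dx sin(nπx/L) = (nπ/L)·cos(nπx/L) and d²/dx² sin(nπx/L) = −(nπ/L)²·sin(nπx/L); on 0 ≤ x ≤ L, ∫sin²(nπx/L) dx = L/2 and ∫sin(nπx/L)·cos(nπx/L) dx = 0.
State is unnormalized: ∫|u|² dx = 1.3300, and ∫u*·(−ħ²/2m · u'') dx = 3.3761, so ⟨T⟩ = 3.3761 / 1.3300.
⟨T⟩ = 2.5384.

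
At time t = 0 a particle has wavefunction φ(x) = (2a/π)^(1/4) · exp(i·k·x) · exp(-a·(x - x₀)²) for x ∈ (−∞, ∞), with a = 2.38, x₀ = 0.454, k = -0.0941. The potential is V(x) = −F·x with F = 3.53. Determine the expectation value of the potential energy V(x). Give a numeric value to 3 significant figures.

⟨V⟩ = ∫ V(x)·|φ|² dx.
Gaussian moments (u = x − x₀): ∫u^(2j)·e^(−2au²) du = (2j−1)!!/(4a)^j · √(π/(2a)), odd powers integrate to 0; here √(π/(2a)) = 0.81240.
⟨V⟩ = -1.6026.

-1.60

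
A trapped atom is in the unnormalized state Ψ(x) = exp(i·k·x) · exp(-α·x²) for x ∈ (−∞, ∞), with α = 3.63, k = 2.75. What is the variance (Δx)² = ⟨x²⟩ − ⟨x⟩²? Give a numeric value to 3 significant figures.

0.0689

Compute ⟨x⟩ and ⟨x²⟩ separately, then (Δx)² = ⟨x²⟩ − ⟨x⟩².
Gaussian moments: ∫x^(2j)·e^(−2αx²) dx = (2j−1)!!/(4α)^j · √(π/(2α)), odd powers integrate to 0; here √(π/(2α)) = 0.65782.
Normalization: ∫|Ψ|² dx = 0.65782.
⟨x⟩ = 0.0000 and ⟨x²⟩ = 0.068871.
(Δx)² = 0.068871 − (0.0000)² = 0.068871.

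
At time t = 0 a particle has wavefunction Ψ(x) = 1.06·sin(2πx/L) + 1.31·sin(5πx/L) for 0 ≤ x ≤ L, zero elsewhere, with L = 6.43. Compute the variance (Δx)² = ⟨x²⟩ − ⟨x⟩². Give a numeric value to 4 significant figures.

Compute ⟨x⟩ and ⟨x²⟩ separately, then (Δx)² = ⟨x²⟩ − ⟨x⟩².
On 0 ≤ x ≤ L (j ≠ l): ∫sin²(jπx/L) dx = L/2, ∫sin(jπx/L)·sin(lπx/L) dx = 0; diagonal moments ∫x·sin²(jπx/L) dx = L²/4, ∫x²·sin²(jπx/L) dx = L³·(1/6 − 1/(4j²π²)); cross terms ∫x·sin(jπx/L)·sin(lπx/L) dx = 0 for j + l even and −4jlL²/(π²(j² − l²)²) for j + l odd, ∫x²·sin(jπx/L)·sin(lπx/L) dx = (−1)^(j+l)·4jlL³/(π²(j² − l²)²); higher powers the same way via product-to-sum and parts.
Normalization: ∫|Ψ|² dx = 9.1296.
⟨x⟩ = 3.0994 and ⟨x²⟩ = 12.781.
(Δx)² = 12.781 − (3.0994)² = 3.1742.

3.174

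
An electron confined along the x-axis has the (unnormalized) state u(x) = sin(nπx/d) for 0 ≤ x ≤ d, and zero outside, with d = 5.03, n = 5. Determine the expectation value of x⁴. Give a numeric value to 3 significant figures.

125.

⟨x⁴⟩ = ∫ x⁴·|u|² dx / ∫|u|² dx (integrals over the domain).
With sin²θ = (1 − cos2θ)/2 on 0 ≤ x ≤ d: ∫sin²(nπx/d) dx = d/2, ∫x·sin²(nπx/d) dx = d²/4, ∫x²·sin²(nπx/d) dx = d³·(1/6 − 1/(4n²π²)); higher powers xᵏ the same way, integrating xᵏ·cos(2nπx/d) by parts.
State is unnormalized: ∫|u|² dx = 2.5150, and ∫u*·x⁴·u dx = 315.50, so ⟨x⁴⟩ = 315.50 / 2.5150.
⟨x⁴⟩ = 125.45.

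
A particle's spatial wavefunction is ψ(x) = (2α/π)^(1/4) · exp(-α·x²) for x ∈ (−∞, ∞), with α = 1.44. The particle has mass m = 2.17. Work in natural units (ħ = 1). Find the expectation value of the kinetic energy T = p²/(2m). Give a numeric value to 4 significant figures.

T = −(ħ²/2m) d²/dx², so ⟨T⟩ = −(ħ²/2m) ∫ ψ*·ψ'' dx; with m = 2.17.
Gaussian moments: ∫x^(2j)·e^(−2αx²) dx = (2j−1)!!/(4α)^j · √(π/(2α)), odd powers integrate to 0; here √(π/(2α)) = 1.0444. Derivatives: d/dx e^(−αx²) = −2αx·e^(−αx²), d²/dx² e^(−αx²) = (4α²x² − 2α)·e^(−αx²).
⟨T⟩ = 0.33180.

0.3318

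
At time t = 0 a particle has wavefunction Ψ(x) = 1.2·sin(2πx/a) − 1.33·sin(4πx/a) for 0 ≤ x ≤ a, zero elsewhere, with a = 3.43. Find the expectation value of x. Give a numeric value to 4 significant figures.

1.715

⟨x⟩ = ∫ x·|Ψ|² dx / ∫|Ψ|² dx (integrals over the domain).
On 0 ≤ x ≤ a (j ≠ l): ∫sin²(jπx/a) dx = a/2, ∫sin(jπx/a)·sin(lπx/a) dx = 0; diagonal moments ∫x·sin²(jπx/a) dx = a²/4, ∫x²·sin²(jπx/a) dx = a³·(1/6 − 1/(4j²π²)); cross terms ∫x·sin(jπx/a)·sin(lπx/a) dx = 0 for j + l even and −4jla²/(π²(j² − l²)²) for j + l odd, ∫x²·sin(jπx/a)·sin(lπx/a) dx = (−1)^(j+l)·4jla³/(π²(j² − l²)²); higher powers the same way via product-to-sum and parts.
State is unnormalized: ∫|Ψ|² dx = 5.5033, and ∫Ψ*·x·Ψ dx = 9.4381, so ⟨x⟩ = 9.4381 / 5.5033.
⟨x⟩ = 1.7150.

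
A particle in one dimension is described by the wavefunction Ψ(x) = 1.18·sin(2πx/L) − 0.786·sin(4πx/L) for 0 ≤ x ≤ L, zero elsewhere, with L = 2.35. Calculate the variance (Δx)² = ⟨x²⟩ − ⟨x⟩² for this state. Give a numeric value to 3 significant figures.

Compute ⟨x⟩ and ⟨x²⟩ separately, then (Δx)² = ⟨x²⟩ − ⟨x⟩².
On 0 ≤ x ≤ L (j ≠ l): ∫sin²(jπx/L) dx = L/2, ∫sin(jπx/L)·sin(lπx/L) dx = 0; diagonal moments ∫x·sin²(jπx/L) dx = L²/4, ∫x²·sin²(jπx/L) dx = L³·(1/6 − 1/(4j²π²)); cross terms ∫x·sin(jπx/L)·sin(lπx/L) dx = 0 for j + l even and −4jlL²/(π²(j² − l²)²) for j + l odd, ∫x²·sin(jπx/L)·sin(lπx/L) dx = (−1)^(j+l)·4jlL³/(π²(j² − l²)²); higher powers the same way via product-to-sum and parts.
Normalization: ∫|Ψ|² dx = 2.3620.
⟨x⟩ = 1.1750 and ⟨x²⟩ = 1.5575.
(Δx)² = 1.5575 − (1.1750)² = 0.17690.

0.177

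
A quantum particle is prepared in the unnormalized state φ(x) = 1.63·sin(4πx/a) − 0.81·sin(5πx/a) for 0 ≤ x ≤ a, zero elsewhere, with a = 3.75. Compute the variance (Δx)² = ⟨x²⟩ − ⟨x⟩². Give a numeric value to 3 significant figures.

Compute ⟨x⟩ and ⟨x²⟩ separately, then (Δx)² = ⟨x²⟩ − ⟨x⟩².
On 0 ≤ x ≤ a (j ≠ l): ∫sin²(jπx/a) dx = a/2, ∫sin(jπx/a)·sin(lπx/a) dx = 0; diagonal moments ∫x·sin²(jπx/a) dx = a²/4, ∫x²·sin²(jπx/a) dx = a³·(1/6 − 1/(4j²π²)); cross terms ∫x·sin(jπx/a)·sin(lπx/a) dx = 0 for j + l even and −4jla²/(π²(j² − l²)²) for j + l odd, ∫x²·sin(jπx/a)·sin(lπx/a) dx = (−1)^(j+l)·4jla³/(π²(j² − l²)²); higher powers the same way via product-to-sum and parts.
Normalization: ∫|φ|² dx = 6.2119.
⟨x⟩ = 2.4732 and ⟨x²⟩ = 6.8894.
(Δx)² = 6.8894 − (2.4732)² = 0.77268.

0.773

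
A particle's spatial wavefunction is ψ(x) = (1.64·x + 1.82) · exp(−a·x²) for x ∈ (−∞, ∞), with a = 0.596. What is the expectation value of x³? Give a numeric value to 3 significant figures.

⟨x³⟩ = ∫ x³·|ψ|² dx / ∫|ψ|² dx (integrals over the domain).
Expand each integrand as polynomial × e^(−2ax²) and use ∫x^(2j)·e^(−2ax²) dx = (2j−1)!!/(4a)^j · √(π/(2a)), odd powers → 0; here √(π/(2a)) = 1.6234.
State is unnormalized: ∫|ψ|² dx = 7.2090, and ∫ψ*·x³·ψ dx = 5.1155, so ⟨x³⟩ = 5.1155 / 7.2090.
⟨x³⟩ = 0.70960.

0.710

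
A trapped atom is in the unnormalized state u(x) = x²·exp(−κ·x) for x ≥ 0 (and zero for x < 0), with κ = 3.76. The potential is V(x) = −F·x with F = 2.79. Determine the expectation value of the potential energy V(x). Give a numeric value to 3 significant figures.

-1.86

⟨V⟩ = ∫ V(x)·|u|² dx / ∫|u|² dx.
Every integrand reduces to terms xʲ·e^(−2κx) on [0, ∞); use ∫₀^∞ xʲ·e^(−2κx) dx = j!/(2κ)^(j+1).
State is unnormalized: ∫|u|² dx = 0.00099798, and ∫u*·V(x)·u dx = -0.0018513, so ⟨V⟩ = -0.0018513 / 0.00099798.
⟨V⟩ = -1.8551.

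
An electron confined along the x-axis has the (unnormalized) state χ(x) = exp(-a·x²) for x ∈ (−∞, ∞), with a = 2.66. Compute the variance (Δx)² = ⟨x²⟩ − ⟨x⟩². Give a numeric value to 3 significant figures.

Compute ⟨x⟩ and ⟨x²⟩ separately, then (Δx)² = ⟨x²⟩ − ⟨x⟩².
Gaussian moments: ∫x^(2j)·e^(−2ax²) dx = (2j−1)!!/(4a)^j · √(π/(2a)), odd powers integrate to 0; here √(π/(2a)) = 0.76846.
Normalization: ∫|χ|² dx = 0.76846.
⟨x⟩ = 0.0000 and ⟨x²⟩ = 0.093985.
(Δx)² = 0.093985 − (0.0000)² = 0.093985.

0.0940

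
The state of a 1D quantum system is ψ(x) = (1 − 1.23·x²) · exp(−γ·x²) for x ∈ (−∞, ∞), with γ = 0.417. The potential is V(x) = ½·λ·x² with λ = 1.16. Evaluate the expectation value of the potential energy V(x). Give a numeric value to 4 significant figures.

⟨V⟩ = ∫ V(x)·|ψ|² dx / ∫|ψ|² dx.
Expand each integrand as polynomial × e^(−2γx²) and use ∫x^(2j)·e^(−2γx²) dx = (2j−1)!!/(4γ)^j · √(π/(2γ)), odd powers → 0; here √(π/(2γ)) = 1.9408.
State is unnormalized: ∫|ψ|² dx = 2.2446, and ∫ψ*·V(x)·ψ dx = 3.1936, so ⟨V⟩ = 3.1936 / 2.2446.
⟨V⟩ = 1.4228.

1.423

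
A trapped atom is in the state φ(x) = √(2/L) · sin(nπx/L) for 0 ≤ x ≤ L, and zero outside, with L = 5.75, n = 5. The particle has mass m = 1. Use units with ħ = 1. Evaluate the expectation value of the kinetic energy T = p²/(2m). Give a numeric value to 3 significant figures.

T = −(ħ²/2m) d²/dx², so ⟨T⟩ = −(ħ²/2m) ∫ φ*·φ'' dx; with m = 1.
d/dx sin(nπx/L) = (nπ/L)·cos(nπx/L) and d²/dx² sin(nπx/L) = −(nπ/L)²·sin(nπx/L); on 0 ≤ x ≤ L, ∫sin²(nπx/L) dx = L/2 and ∫sin(nπx/L)·cos(nπx/L) dx = 0.
⟨T⟩ = 3.7314.

3.73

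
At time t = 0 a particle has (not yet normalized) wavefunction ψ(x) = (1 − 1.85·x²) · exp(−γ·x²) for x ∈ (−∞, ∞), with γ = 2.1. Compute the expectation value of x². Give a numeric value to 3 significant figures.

0.0686

⟨x²⟩ = ∫ x²·|ψ|² dx / ∫|ψ|² dx (integrals over the domain).
Expand each integrand as polynomial × e^(−2γx²) and use ∫x^(2j)·e^(−2γx²) dx = (2j−1)!!/(4γ)^j · √(π/(2γ)), odd powers → 0; here √(π/(2γ)) = 0.86487.
State is unnormalized: ∫|ψ|² dx = 0.60977, and ∫ψ*·x²·ψ dx = 0.041817, so ⟨x²⟩ = 0.041817 / 0.60977.
⟨x²⟩ = 0.068578.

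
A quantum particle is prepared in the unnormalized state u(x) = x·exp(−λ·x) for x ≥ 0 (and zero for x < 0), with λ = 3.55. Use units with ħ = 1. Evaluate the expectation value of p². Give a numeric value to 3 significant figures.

p² u = −ħ² d²u/dx²; ⟨p²⟩ = −ħ² ∫ u*·u'' dx / ∫|u|² dx.
Differentiate x·exp(−λ·x) with the product rule; every integrand then reduces to terms xʲ·e^(−2λx) on [0, ∞), with ∫₀^∞ xʲ·e^(−2λx) dx = j!/(2λ)^(j+1).
State is unnormalized: ∫|u|² dx = 0.0055880, and ∫u*·(−ħ² u'') dx = 0.070423, so ⟨p²⟩ = 0.070423 / 0.0055880.
⟨p²⟩ = 12.603.

12.6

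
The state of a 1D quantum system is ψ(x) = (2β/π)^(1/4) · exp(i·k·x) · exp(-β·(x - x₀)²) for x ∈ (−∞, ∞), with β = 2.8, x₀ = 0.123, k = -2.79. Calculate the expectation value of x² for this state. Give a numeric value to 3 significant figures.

⟨x²⟩ = ∫ x²·|ψ|² dx (integrals over the domain).
Gaussian moments (u = x − x₀): ∫u^(2j)·e^(−2βu²) du = (2j−1)!!/(4β)^j · √(π/(2β)), odd powers integrate to 0; here √(π/(2β)) = 0.74900.
⟨x²⟩ = 0.10441.

0.104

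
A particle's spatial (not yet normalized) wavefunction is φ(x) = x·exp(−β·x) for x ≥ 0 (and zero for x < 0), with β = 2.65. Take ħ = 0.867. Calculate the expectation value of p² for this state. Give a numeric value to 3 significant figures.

p² φ = −ħ² d²φ/dx²; ⟨p²⟩ = −ħ² ∫ φ*·φ'' dx / ∫|φ|² dx.
Differentiate x·exp(−β·x) with the product rule; every integrand then reduces to terms xʲ·e^(−2βx) on [0, ∞), with ∫₀^∞ xʲ·e^(−2βx) dx = j!/(2β)^(j+1).
State is unnormalized: ∫|φ|² dx = 0.013434, and ∫φ*·(−ħ² φ'') dx = 0.070914, so ⟨p²⟩ = 0.070914 / 0.013434.
⟨p²⟩ = 5.2787.

5.28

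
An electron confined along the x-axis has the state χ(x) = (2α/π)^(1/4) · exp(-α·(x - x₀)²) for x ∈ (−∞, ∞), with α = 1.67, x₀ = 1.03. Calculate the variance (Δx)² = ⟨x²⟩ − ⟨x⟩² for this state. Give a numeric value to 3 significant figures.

Compute ⟨x⟩ and ⟨x²⟩ separately, then (Δx)² = ⟨x²⟩ − ⟨x⟩².
Gaussian moments (u = x − x₀): ∫u^(2j)·e^(−2αu²) du = (2j−1)!!/(4α)^j · √(π/(2α)), odd powers integrate to 0; here √(π/(2α)) = 0.96984.
⟨x⟩ = 1.0300 and ⟨x²⟩ = 1.2106.
(Δx)² = 1.2106 − (1.0300)² = 0.14970.

0.150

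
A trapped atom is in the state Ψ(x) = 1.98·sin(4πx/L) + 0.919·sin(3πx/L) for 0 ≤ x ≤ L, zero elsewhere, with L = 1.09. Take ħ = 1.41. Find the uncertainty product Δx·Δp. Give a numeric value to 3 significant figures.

Δx = √(⟨x²⟩−⟨x⟩²), Δp = √(⟨p²⟩−⟨p⟩²).
On 0 ≤ x ≤ L (j ≠ l): ∫sin²(jπx/L) dx = L/2, ∫sin(jπx/L)·sin(lπx/L) dx = 0; diagonal moments ∫x·sin²(jπx/L) dx = L²/4, ∫x²·sin²(jπx/L) dx = L³·(1/6 − 1/(4j²π²)); cross terms ∫x·sin(jπx/L)·sin(lπx/L) dx = 0 for j + l even and −4jlL²/(π²(j² − l²)²) for j + l odd, ∫x²·sin(jπx/L)·sin(lπx/L) dx = (−1)^(j+l)·4jlL³/(π²(j² − l²)²); higher powers the same way via product-to-sum and parts. d²/dx² sin(jπx/L) = −(jπ/L)²·sin(jπx/L); on 0 ≤ x ≤ L, ∫sin²(jπx/L) dx = L/2 and ∫sin(jπx/L)·sin(lπx/L) dx = 0 for j ≠ l, so only diagonal terms survive in ∫|Ψ|² and ∫Ψ·Ψ″; ∫Ψ·Ψ′ dx = [Ψ²/2] between the walls = 0.
Normalization: ∫|Ψ|² dx = 2.5969.
⟨x⟩ = 0.37975, ⟨x²⟩ = 0.21163 ⇒ Δx = 0.25965.
⟨p⟩ = 0.0000, ⟨p²⟩ = 243.75 ⇒ Δp = 15.613.
Δx·Δp = 4.0538.

4.05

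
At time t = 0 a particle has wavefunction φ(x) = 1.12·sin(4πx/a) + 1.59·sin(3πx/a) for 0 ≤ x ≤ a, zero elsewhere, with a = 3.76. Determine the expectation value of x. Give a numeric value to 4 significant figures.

1.177

⟨x⟩ = ∫ x·|φ|² dx / ∫|φ|² dx (integrals over the domain).
On 0 ≤ x ≤ a (j ≠ l): ∫sin²(jπx/a) dx = a/2, ∫sin(jπx/a)·sin(lπx/a) dx = 0; diagonal moments ∫x·sin²(jπx/a) dx = a²/4, ∫x²·sin²(jπx/a) dx = a³·(1/6 − 1/(4j²π²)); cross terms ∫x·sin(jπx/a)·sin(lπx/a) dx = 0 for j + l even and −4jla²/(π²(j² − l²)²) for j + l odd, ∫x²·sin(jπx/a)·sin(lπx/a) dx = (−1)^(j+l)·4jla³/(π²(j² − l²)²); higher powers the same way via product-to-sum and parts.
State is unnormalized: ∫|φ|² dx = 7.1111, and ∫φ*·x·φ dx = 8.3712, so ⟨x⟩ = 8.3712 / 7.1111.
⟨x⟩ = 1.1772.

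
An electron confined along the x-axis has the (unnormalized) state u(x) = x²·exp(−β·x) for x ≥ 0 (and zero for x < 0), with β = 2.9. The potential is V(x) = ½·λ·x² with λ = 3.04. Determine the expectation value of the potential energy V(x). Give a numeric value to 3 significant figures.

⟨V⟩ = ∫ V(x)·|u|² dx / ∫|u|² dx.
Every integrand reduces to terms xʲ·e^(−2βx) on [0, ∞); use ∫₀^∞ xʲ·e^(−2βx) dx = j!/(2β)^(j+1).
State is unnormalized: ∫|u|² dx = 0.0036565, and ∫u*·V(x)·u dx = 0.0049566, so ⟨V⟩ = 0.0049566 / 0.0036565.
⟨V⟩ = 1.3555.

1.36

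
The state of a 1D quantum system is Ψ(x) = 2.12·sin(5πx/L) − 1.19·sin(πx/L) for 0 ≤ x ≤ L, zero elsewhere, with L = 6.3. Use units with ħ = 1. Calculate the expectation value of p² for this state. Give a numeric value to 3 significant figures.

p² Ψ = −ħ² d²Ψ/dx²; ⟨p²⟩ = −ħ² ∫ Ψ*·Ψ'' dx / ∫|Ψ|² dx.
d²/dx² sin(jπx/L) = −(jπ/L)²·sin(jπx/L); on 0 ≤ x ≤ L, ∫sin²(jπx/L) dx = L/2 and ∫sin(jπx/L)·sin(lπx/L) dx = 0 for j ≠ l, so only diagonal terms survive in ∫|Ψ|² and ∫Ψ·Ψ″; ∫Ψ·Ψ′ dx = [Ψ²/2] between the walls = 0.
State is unnormalized: ∫|Ψ|² dx = 18.618, and ∫Ψ*·(−ħ² Ψ'') dx = 89.121, so ⟨p²⟩ = 89.121 / 18.618.
⟨p²⟩ = 4.7868.

4.79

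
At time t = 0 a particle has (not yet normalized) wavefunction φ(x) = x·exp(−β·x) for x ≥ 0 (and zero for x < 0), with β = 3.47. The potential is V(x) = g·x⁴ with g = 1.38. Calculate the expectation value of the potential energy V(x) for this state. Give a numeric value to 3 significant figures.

0.214

⟨V⟩ = ∫ V(x)·|φ|² dx / ∫|φ|² dx.
Every integrand reduces to terms xʲ·e^(−2βx) on [0, ∞); use ∫₀^∞ xʲ·e^(−2βx) dx = j!/(2β)^(j+1).
State is unnormalized: ∫|φ|² dx = 0.0059834, and ∫φ*·V(x)·φ dx = 0.0012814, so ⟨V⟩ = 0.0012814 / 0.0059834.
⟨V⟩ = 0.21416.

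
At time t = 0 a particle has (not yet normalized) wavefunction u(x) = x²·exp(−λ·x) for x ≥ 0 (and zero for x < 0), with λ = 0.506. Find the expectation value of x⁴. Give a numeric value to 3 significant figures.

⟨x⁴⟩ = ∫ x⁴·|u|² dx / ∫|u|² dx (integrals over the domain).
Every integrand reduces to terms xʲ·e^(−2λx) on [0, ∞); use ∫₀^∞ xʲ·e^(−2λx) dx = j!/(2λ)^(j+1).
State is unnormalized: ∫|u|² dx = 22.610, and ∫u*·x⁴·u dx = 36216., so ⟨x⁴⟩ = 36216. / 22.610.
⟨x⁴⟩ = 1601.7.

1.60e+03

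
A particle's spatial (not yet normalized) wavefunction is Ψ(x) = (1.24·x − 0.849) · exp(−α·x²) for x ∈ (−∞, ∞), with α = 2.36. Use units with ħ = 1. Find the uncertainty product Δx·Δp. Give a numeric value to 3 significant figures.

0.512

Δx = √(⟨x²⟩−⟨x⟩²), Δp = √(⟨p²⟩−⟨p⟩²).
Expand each integrand as polynomial × e^(−2αx²) and use ∫x^(2j)·e^(−2αx²) dx = (2j−1)!!/(4α)^j · √(π/(2α)), odd powers → 0; here √(π/(2α)) = 0.81584. Differentiate with the product rule, d/dx e^(−αx²) = −2αx·e^(−αx²).
Normalization: ∫|Ψ|² dx = 0.72094.
⟨x⟩ = -0.25240, ⟨x²⟩ = 0.14498 ⇒ Δx = 0.28509.
⟨p⟩ = 0.0000, ⟨p²⟩ = 3.2300 ⇒ Δp = 1.7972.
Δx·Δp = 0.51237.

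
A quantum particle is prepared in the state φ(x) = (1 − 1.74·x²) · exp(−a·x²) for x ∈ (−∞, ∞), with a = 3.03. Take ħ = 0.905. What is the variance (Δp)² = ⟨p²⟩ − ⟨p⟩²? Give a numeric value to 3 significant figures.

Compute ⟨p⟩ and ⟨p²⟩ separately; (Δp)² = ⟨p²⟩ − ⟨p⟩².
Expand each integrand as polynomial × e^(−2ax²) and use ∫x^(2j)·e^(−2ax²) dx = (2j−1)!!/(4a)^j · √(π/(2a)), odd powers → 0; here √(π/(2a)) = 0.72001. Differentiate with the product rule, d/dx e^(−ax²) = −2ax·e^(−ax²).
Normalization: ∫|φ|² dx = 0.55779.
⟨p⟩ = 0.0000 and ⟨p²⟩ = 4.5853.
(Δp)² = 4.5853 − (0.0000)² = 4.5853.

4.59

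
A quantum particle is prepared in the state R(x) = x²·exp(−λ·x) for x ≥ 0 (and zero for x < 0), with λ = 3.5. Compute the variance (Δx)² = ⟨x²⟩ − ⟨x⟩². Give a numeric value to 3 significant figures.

0.102

Compute ⟨x⟩ and ⟨x²⟩ separately, then (Δx)² = ⟨x²⟩ − ⟨x⟩².
Every integrand reduces to terms xʲ·e^(−2λx) on [0, ∞); use ∫₀^∞ xʲ·e^(−2λx) dx = j!/(2λ)^(j+1).
Normalization: ∫|R|² dx = 0.0014280.
⟨x⟩ = 0.71429 and ⟨x²⟩ = 0.61224.
(Δx)² = 0.61224 − (0.71429)² = 0.10204.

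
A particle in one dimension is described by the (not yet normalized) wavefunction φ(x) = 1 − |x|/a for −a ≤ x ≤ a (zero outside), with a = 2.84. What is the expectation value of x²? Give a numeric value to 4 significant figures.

0.8066

⟨x²⟩ = ∫ x²·|φ|² dx / ∫|φ|² dx (integrals over the domain).
φ is even, so ∫ over [−a, a] = 2∫₀ᵃ with φ = 1 − x/a there: ∫₀ᵃ (1 − x/a)² dx = a/3, ∫₀ᵃ x²(1 − x/a)² dx = a³/30, ∫₀ᵃ x⁴(1 − x/a)² dx = a⁵/105.
State is unnormalized: ∫|φ|² dx = 1.8933, and ∫φ*·x²·φ dx = 1.5271, so ⟨x²⟩ = 1.5271 / 1.8933.
⟨x²⟩ = 0.80656.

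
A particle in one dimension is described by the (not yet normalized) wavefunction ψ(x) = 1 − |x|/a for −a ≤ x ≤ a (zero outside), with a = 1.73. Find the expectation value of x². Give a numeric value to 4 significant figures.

0.2993

⟨x²⟩ = ∫ x²·|ψ|² dx / ∫|ψ|² dx (integrals over the domain).
ψ is even, so ∫ over [−a, a] = 2∫₀ᵃ with ψ = 1 − x/a there: ∫₀ᵃ (1 − x/a)² dx = a/3, ∫₀ᵃ x²(1 − x/a)² dx = a³/30, ∫₀ᵃ x⁴(1 − x/a)² dx = a⁵/105.
State is unnormalized: ∫|ψ|² dx = 1.1533, and ∫ψ*·x²·ψ dx = 0.34518, so ⟨x²⟩ = 0.34518 / 1.1533.
⟨x²⟩ = 0.29929.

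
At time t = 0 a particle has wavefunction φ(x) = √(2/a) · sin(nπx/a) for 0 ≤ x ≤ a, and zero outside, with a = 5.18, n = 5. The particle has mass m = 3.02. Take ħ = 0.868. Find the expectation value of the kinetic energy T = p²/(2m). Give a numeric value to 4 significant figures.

T = −(ħ²/2m) d²/dx², so ⟨T⟩ = −(ħ²/2m) ∫ φ*·φ'' dx; with m = 3.02.
d/dx sin(nπx/a) = (nπ/a)·cos(nπx/a) and d²/dx² sin(nπx/a) = −(nπ/a)²·sin(nπx/a); on 0 ≤ x ≤ a, ∫sin²(nπx/a) dx = a/2 and ∫sin(nπx/a)·cos(nπx/a) dx = 0.
⟨T⟩ = 1.1471.

1.147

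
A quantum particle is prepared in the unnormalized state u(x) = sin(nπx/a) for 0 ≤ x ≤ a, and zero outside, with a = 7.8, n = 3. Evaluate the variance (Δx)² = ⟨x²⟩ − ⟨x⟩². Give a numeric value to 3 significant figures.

4.73

Compute ⟨x⟩ and ⟨x²⟩ separately, then (Δx)² = ⟨x²⟩ − ⟨x⟩².
With sin²θ = (1 − cos2θ)/2 on 0 ≤ x ≤ a: ∫sin²(nπx/a) dx = a/2, ∫x·sin²(nπx/a) dx = a²/4, ∫x²·sin²(nπx/a) dx = a³·(1/6 − 1/(4n²π²)); higher powers xᵏ the same way, integrating xᵏ·cos(2nπx/a) by parts.
Normalization: ∫|u|² dx = 3.9000.
⟨x⟩ = 3.9000 and ⟨x²⟩ = 19.938.
(Δx)² = 19.938 − (3.9000)² = 4.7275.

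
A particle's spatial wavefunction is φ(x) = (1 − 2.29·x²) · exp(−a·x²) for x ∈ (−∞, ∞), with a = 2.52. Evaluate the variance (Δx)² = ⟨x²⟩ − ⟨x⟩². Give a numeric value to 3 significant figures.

Compute ⟨x⟩ and ⟨x²⟩ separately, then (Δx)² = ⟨x²⟩ − ⟨x⟩².
Expand each integrand as polynomial × e^(−2ax²) and use ∫x^(2j)·e^(−2ax²) dx = (2j−1)!!/(4a)^j · √(π/(2a)), odd powers → 0; here √(π/(2a)) = 0.78951.
Normalization: ∫|φ|² dx = 0.55303.
⟨x⟩ = 0.0000 and ⟨x²⟩ = 0.058221.
(Δx)² = 0.058221 − (0.0000)² = 0.058221.

0.0582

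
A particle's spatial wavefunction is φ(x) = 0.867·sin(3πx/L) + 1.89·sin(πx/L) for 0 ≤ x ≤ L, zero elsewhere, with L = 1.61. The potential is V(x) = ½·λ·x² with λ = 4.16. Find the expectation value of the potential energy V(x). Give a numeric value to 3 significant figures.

1.72

⟨V⟩ = ∫ V(x)·|φ|² dx / ∫|φ|² dx.
On 0 ≤ x ≤ L (j ≠ l): ∫sin²(jπx/L) dx = L/2, ∫sin(jπx/L)·sin(lπx/L) dx = 0; diagonal moments ∫x·sin²(jπx/L) dx = L²/4, ∫x²·sin²(jπx/L) dx = L³·(1/6 − 1/(4j²π²)); cross terms ∫x·sin(jπx/L)·sin(lπx/L) dx = 0 for j + l even and −4jlL²/(π²(j² − l²)²) for j + l odd, ∫x²·sin(jπx/L)·sin(lπx/L) dx = (−1)^(j+l)·4jlL³/(π²(j² − l²)²); higher powers the same way via product-to-sum and parts.
State is unnormalized: ∫|φ|² dx = 3.4807, and ∫φ*·V(x)·φ dx = 5.9920, so ⟨V⟩ = 5.9920 / 3.4807.
⟨V⟩ = 1.7215.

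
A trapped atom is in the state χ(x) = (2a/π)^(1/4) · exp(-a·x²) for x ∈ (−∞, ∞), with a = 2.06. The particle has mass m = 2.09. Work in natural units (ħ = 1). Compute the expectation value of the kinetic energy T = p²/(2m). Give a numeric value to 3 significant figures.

0.493

T = −(ħ²/2m) d²/dx², so ⟨T⟩ = −(ħ²/2m) ∫ χ*·χ'' dx; with m = 2.09.
Gaussian moments: ∫x^(2j)·e^(−2ax²) dx = (2j−1)!!/(4a)^j · √(π/(2a)), odd powers integrate to 0; here √(π/(2a)) = 0.87323. Derivatives: d/dx e^(−ax²) = −2ax·e^(−ax²), d²/dx² e^(−ax²) = (4a²x² − 2a)·e^(−ax²).
⟨T⟩ = 0.49282.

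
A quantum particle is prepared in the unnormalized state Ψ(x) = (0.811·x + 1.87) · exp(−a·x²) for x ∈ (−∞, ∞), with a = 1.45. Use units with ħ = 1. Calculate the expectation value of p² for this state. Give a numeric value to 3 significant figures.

1.54

p² Ψ = −ħ² d²Ψ/dx²; ⟨p²⟩ = −ħ² ∫ Ψ*·Ψ'' dx / ∫|Ψ|² dx.
Expand each integrand as polynomial × e^(−2ax²) and use ∫x^(2j)·e^(−2ax²) dx = (2j−1)!!/(4a)^j · √(π/(2a)), odd powers → 0; here √(π/(2a)) = 1.0408. Differentiate with the product rule, d/dx e^(−ax²) = −2ax·e^(−ax²).
State is unnormalized: ∫|Ψ|² dx = 3.7577, and ∫Ψ*·(−ħ² Ψ'') dx = 5.7909, so ⟨p²⟩ = 5.7909 / 3.7577.
⟨p²⟩ = 1.5411.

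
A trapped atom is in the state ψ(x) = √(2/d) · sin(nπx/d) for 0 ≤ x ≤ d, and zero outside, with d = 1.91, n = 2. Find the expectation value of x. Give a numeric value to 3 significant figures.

0.955

⟨x⟩ = ∫ x·|ψ|² dx (integrals over the domain).
With sin²θ = (1 − cos2θ)/2 on 0 ≤ x ≤ d: ∫sin²(nπx/d) dx = d/2, ∫x·sin²(nπx/d) dx = d²/4, ∫x²·sin²(nπx/d) dx = d³·(1/6 − 1/(4n²π²)); higher powers xᵏ the same way, integrating xᵏ·cos(2nπx/d) by parts.
⟨x⟩ = 0.95500.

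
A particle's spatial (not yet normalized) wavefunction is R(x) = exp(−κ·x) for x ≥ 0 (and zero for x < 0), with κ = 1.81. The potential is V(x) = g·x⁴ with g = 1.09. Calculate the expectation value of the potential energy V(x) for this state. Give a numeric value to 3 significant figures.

⟨V⟩ = ∫ V(x)·|R|² dx / ∫|R|² dx.
Every integrand reduces to terms xʲ·e^(−2κx) on [0, ∞); use ∫₀^∞ xʲ·e^(−2κx) dx = j!/(2κ)^(j+1).
State is unnormalized: ∫|R|² dx = 0.27624, and ∫R*·V(x)·R dx = 0.042082, so ⟨V⟩ = 0.042082 / 0.27624.
⟨V⟩ = 0.15234.

0.152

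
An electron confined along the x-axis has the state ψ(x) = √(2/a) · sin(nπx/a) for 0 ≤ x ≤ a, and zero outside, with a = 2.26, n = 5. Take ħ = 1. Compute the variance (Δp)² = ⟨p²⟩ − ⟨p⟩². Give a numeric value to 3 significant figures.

Compute ⟨p⟩ and ⟨p²⟩ separately; (Δp)² = ⟨p²⟩ − ⟨p⟩².
d/dx sin(nπx/a) = (nπ/a)·cos(nπx/a) and d²/dx² sin(nπx/a) = −(nπ/a)²·sin(nπx/a); on 0 ≤ x ≤ a, ∫sin²(nπx/a) dx = a/2 and ∫sin(nπx/a)·cos(nπx/a) dx = 0.
⟨p⟩ = 0.0000 and ⟨p²⟩ = 48.308.
(Δp)² = 48.308 − (0.0000)² = 48.308.

48.3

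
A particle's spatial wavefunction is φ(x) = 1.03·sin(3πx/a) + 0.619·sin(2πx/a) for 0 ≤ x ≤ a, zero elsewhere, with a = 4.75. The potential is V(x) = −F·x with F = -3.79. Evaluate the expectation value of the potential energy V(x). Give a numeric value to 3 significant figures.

⟨V⟩ = ∫ V(x)·|φ|² dx / ∫|φ|² dx.
On 0 ≤ x ≤ a (j ≠ l): ∫sin²(jπx/a) dx = a/2, ∫sin(jπx/a)·sin(lπx/a) dx = 0; diagonal moments ∫x·sin²(jπx/a) dx = a²/4, ∫x²·sin²(jπx/a) dx = a³·(1/6 − 1/(4j²π²)); cross terms ∫x·sin(jπx/a)·sin(lπx/a) dx = 0 for j + l even and −4jla²/(π²(j² − l²)²) for j + l odd, ∫x²·sin(jπx/a)·sin(lπx/a) dx = (−1)^(j+l)·4jla³/(π²(j² − l²)²); higher powers the same way via product-to-sum and parts.
State is unnormalized: ∫|φ|² dx = 3.4296, and ∫φ*·V(x)·φ dx = 20.265, so ⟨V⟩ = 20.265 / 3.4296.
⟨V⟩ = 5.9088.

5.91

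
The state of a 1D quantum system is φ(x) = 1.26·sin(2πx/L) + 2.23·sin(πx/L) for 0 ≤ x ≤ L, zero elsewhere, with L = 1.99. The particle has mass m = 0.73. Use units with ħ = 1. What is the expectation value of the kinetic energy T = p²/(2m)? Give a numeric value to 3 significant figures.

2.95

T = −(ħ²/2m) d²/dx², so ⟨T⟩ = −(ħ²/2m) ∫ φ*·φ'' dx / ∫|φ|² dx; with m = 0.73.
d²/dx² sin(jπx/L) = −(jπ/L)²·sin(jπx/L); on 0 ≤ x ≤ L, ∫sin²(jπx/L) dx = L/2 and ∫sin(jπx/L)·sin(lπx/L) dx = 0 for j ≠ l, so only diagonal terms survive in ∫|φ|² and ∫φ·φ″; ∫φ·φ′ dx = [φ²/2] between the walls = 0.
State is unnormalized: ∫|φ|² dx = 6.5277, and ∫φ*·(−ħ²/2m · φ'') dx = 19.233, so ⟨T⟩ = 19.233 / 6.5277.
⟨T⟩ = 2.9463.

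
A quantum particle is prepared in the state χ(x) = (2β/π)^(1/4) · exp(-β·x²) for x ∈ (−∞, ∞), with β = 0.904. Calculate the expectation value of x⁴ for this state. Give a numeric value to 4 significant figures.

0.2294

⟨x⁴⟩ = ∫ x⁴·|χ|² dx (integrals over the domain).
Gaussian moments: ∫x^(2j)·e^(−2βx²) dx = (2j−1)!!/(4β)^j · √(π/(2β)), odd powers integrate to 0; here √(π/(2β)) = 1.3182.
⟨x⁴⟩ = 0.22944.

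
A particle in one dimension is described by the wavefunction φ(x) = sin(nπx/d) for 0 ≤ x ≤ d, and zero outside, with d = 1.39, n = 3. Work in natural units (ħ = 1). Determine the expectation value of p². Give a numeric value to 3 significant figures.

p² φ = −ħ² d²φ/dx²; ⟨p²⟩ = −ħ² ∫ φ*·φ'' dx / ∫|φ|² dx.
d/dx sin(nπx/d) = (nπ/d)·cos(nπx/d) and d²/dx² sin(nπx/d) = −(nπ/d)²·sin(nπx/d); on 0 ≤ x ≤ d, ∫sin²(nπx/d) dx = d/2 and ∫sin(nπx/d)·cos(nπx/d) dx = 0.
State is unnormalized: ∫|φ|² dx = 0.69500, and ∫φ*·(−ħ² φ'') dx = 31.952, so ⟨p²⟩ = 31.952 / 0.69500.
⟨p²⟩ = 45.974.

46.0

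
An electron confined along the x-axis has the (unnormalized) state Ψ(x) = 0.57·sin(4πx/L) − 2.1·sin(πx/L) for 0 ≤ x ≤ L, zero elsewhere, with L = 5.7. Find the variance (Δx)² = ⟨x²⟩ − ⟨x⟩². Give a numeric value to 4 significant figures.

1.166

Compute ⟨x⟩ and ⟨x²⟩ separately, then (Δx)² = ⟨x²⟩ − ⟨x⟩².
On 0 ≤ x ≤ L (j ≠ l): ∫sin²(jπx/L) dx = L/2, ∫sin(jπx/L)·sin(lπx/L) dx = 0; diagonal moments ∫x·sin²(jπx/L) dx = L²/4, ∫x²·sin²(jπx/L) dx = L³·(1/6 − 1/(4j²π²)); cross terms ∫x·sin(jπx/L)·sin(lπx/L) dx = 0 for j + l even and −4jlL²/(π²(j² − l²)²) for j + l odd, ∫x²·sin(jπx/L)·sin(lπx/L) dx = (−1)^(j+l)·4jlL³/(π²(j² − l²)²); higher powers the same way via product-to-sum and parts.
Normalization: ∫|Ψ|² dx = 13.494.
⟨x⟩ = 2.8915 and ⟨x²⟩ = 9.5266.
(Δx)² = 9.5266 − (2.8915)² = 1.1657.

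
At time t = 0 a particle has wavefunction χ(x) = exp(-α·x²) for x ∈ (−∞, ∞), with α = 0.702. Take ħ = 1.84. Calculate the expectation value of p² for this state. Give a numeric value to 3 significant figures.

2.38

p² χ = −ħ² d²χ/dx²; ⟨p²⟩ = −ħ² ∫ χ*·χ'' dx / ∫|χ|² dx.
Gaussian moments: ∫x^(2j)·e^(−2αx²) dx = (2j−1)!!/(4α)^j · √(π/(2α)), odd powers integrate to 0; here √(π/(2α)) = 1.4959. Derivatives: d/dx e^(−αx²) = −2αx·e^(−αx²), d²/dx² e^(−αx²) = (4α²x² − 2α)·e^(−αx²).
State is unnormalized: ∫|χ|² dx = 1.4959, and ∫χ*·(−ħ² χ'') dx = 3.5552, so ⟨p²⟩ = 3.5552 / 1.4959.
⟨p²⟩ = 2.3767.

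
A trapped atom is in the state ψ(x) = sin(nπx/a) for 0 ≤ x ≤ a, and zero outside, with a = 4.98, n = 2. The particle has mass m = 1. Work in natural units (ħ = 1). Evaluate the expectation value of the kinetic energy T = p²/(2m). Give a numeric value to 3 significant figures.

0.796

T = −(ħ²/2m) d²/dx², so ⟨T⟩ = −(ħ²/2m) ∫ ψ*·ψ'' dx / ∫|ψ|² dx; with m = 1.
d/dx sin(nπx/a) = (nπ/a)·cos(nπx/a) and d²/dx² sin(nπx/a) = −(nπ/a)²·sin(nπx/a); on 0 ≤ x ≤ a, ∫sin²(nπx/a) dx = a/2 and ∫sin(nπx/a)·cos(nπx/a) dx = 0.
State is unnormalized: ∫|ψ|² dx = 2.4900, and ∫ψ*·(−ħ²/2m · ψ'') dx = 1.9818, so ⟨T⟩ = 1.9818 / 2.4900.
⟨T⟩ = 0.79592.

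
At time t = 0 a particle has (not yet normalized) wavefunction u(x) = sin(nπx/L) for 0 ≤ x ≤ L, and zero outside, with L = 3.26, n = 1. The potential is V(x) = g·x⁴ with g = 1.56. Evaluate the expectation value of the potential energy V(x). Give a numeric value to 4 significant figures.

20.10

⟨V⟩ = ∫ V(x)·|u|² dx / ∫|u|² dx.
With sin²θ = (1 − cos2θ)/2 on 0 ≤ x ≤ L: ∫sin²(nπx/L) dx = L/2, ∫x·sin²(nπx/L) dx = L²/4, ∫x²·sin²(nπx/L) dx = L³·(1/6 − 1/(4n²π²)); higher powers xᵏ the same way, integrating xᵏ·cos(2nπx/L) by parts.
State is unnormalized: ∫|u|² dx = 1.6300, and ∫u*·V(x)·u dx = 32.763, so ⟨V⟩ = 32.763 / 1.6300.
⟨V⟩ = 20.100.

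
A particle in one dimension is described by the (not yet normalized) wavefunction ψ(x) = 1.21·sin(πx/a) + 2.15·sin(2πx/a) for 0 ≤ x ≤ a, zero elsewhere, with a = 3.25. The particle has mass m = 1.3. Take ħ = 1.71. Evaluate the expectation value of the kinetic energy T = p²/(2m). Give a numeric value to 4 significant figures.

T = −(ħ²/2m) d²/dx², so ⟨T⟩ = −(ħ²/2m) ∫ ψ*·ψ'' dx / ∫|ψ|² dx; with m = 1.3.
d²/dx² sin(jπx/a) = −(jπ/a)²·sin(jπx/a); on 0 ≤ x ≤ a, ∫sin²(jπx/a) dx = a/2 and ∫sin(jπx/a)·sin(lπx/a) dx = 0 for j ≠ l, so only diagonal terms survive in ∫|ψ|² and ∫ψ·ψ″; ∫ψ·ψ′ dx = [ψ²/2] between the walls = 0.
State is unnormalized: ∫|ψ|² dx = 9.8907, and ∫ψ*·(−ħ²/2m · ψ'') dx = 34.075, so ⟨T⟩ = 34.075 / 9.8907.
⟨T⟩ = 3.4452.

3.445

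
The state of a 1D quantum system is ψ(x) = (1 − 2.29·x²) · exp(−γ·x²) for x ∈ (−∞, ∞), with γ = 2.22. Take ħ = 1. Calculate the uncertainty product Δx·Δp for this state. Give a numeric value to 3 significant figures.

Δx = √(⟨x²⟩−⟨x⟩²), Δp = √(⟨p²⟩−⟨p⟩²).
Expand each integrand as polynomial × e^(−2γx²) and use ∫x^(2j)·e^(−2γx²) dx = (2j−1)!!/(4γ)^j · √(π/(2γ)), odd powers → 0; here √(π/(2γ)) = 0.84117. Differentiate with the product rule, d/dx e^(−γx²) = −2γx·e^(−γx²).
Normalization: ∫|ψ|² dx = 0.57515.
⟨x⟩ = 0.0000, ⟨x²⟩ = 0.074157 ⇒ Δx = 0.27232.
⟨p⟩ = 0.0000, ⟨p²⟩ = 6.4329 ⇒ Δp = 2.5363.
Δx·Δp = 0.69068.

0.691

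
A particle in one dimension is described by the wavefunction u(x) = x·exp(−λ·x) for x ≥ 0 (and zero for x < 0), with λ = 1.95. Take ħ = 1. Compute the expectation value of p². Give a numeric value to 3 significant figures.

3.80

p² u = −ħ² d²u/dx²; ⟨p²⟩ = −ħ² ∫ u*·u'' dx / ∫|u|² dx.
Differentiate x·exp(−λ·x) with the product rule; every integrand then reduces to terms xʲ·e^(−2λx) on [0, ∞), with ∫₀^∞ xʲ·e^(−2λx) dx = j!/(2λ)^(j+1).
State is unnormalized: ∫|u|² dx = 0.033716, and ∫u*·(−ħ² u'') dx = 0.12821, so ⟨p²⟩ = 0.12821 / 0.033716.
⟨p²⟩ = 3.8025.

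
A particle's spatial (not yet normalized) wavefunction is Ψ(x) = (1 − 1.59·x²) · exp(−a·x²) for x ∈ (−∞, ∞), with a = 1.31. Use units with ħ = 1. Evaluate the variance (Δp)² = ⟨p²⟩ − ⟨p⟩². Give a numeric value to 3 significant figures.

Compute ⟨p⟩ and ⟨p²⟩ separately; (Δp)² = ⟨p²⟩ − ⟨p⟩².
Expand each integrand as polynomial × e^(−2ax²) and use ∫x^(2j)·e^(−2ax²) dx = (2j−1)!!/(4a)^j · √(π/(2a)), odd powers → 0; here √(π/(2a)) = 1.0950. Differentiate with the product rule, d/dx e^(−ax²) = −2ax·e^(−ax²).
Normalization: ∫|Ψ|² dx = 0.73295.
⟨p⟩ = 0.0000 and ⟨p²⟩ = 4.4062.
(Δp)² = 4.4062 − (0.0000)² = 4.4062.

4.41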